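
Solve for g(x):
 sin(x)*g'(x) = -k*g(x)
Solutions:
 g(x) = C1*exp(k*(-log(cos(x) - 1) + log(cos(x) + 1))/2)


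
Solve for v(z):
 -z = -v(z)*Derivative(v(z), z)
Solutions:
 v(z) = -sqrt(C1 + z^2)
 v(z) = sqrt(C1 + z^2)


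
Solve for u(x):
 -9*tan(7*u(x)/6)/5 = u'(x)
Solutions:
 u(x) = -6*asin(C1*exp(-21*x/10))/7 + 6*pi/7
 u(x) = 6*asin(C1*exp(-21*x/10))/7


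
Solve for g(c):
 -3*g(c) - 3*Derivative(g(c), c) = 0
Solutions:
 g(c) = C1*exp(-c)


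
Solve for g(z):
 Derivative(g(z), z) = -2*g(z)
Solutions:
 g(z) = C1*exp(-2*z)


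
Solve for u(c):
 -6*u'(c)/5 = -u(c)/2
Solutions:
 u(c) = C1*exp(5*c/12)


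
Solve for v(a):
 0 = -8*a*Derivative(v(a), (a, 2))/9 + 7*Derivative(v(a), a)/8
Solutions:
 v(a) = C1 + C2*a^(127/64)


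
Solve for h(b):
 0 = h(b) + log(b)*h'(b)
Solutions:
 h(b) = C1*exp(-li(b))


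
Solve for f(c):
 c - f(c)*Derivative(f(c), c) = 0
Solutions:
 f(c) = -sqrt(C1 + c^2)
 f(c) = sqrt(C1 + c^2)


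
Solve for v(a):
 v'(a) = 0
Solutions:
 v(a) = C1


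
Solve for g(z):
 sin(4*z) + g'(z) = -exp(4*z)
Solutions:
 g(z) = C1 - exp(4*z)/4 + cos(4*z)/4


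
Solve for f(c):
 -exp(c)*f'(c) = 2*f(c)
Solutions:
 f(c) = C1*exp(2*exp(-c))


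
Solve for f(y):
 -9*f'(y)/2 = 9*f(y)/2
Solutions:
 f(y) = C1*exp(-y)


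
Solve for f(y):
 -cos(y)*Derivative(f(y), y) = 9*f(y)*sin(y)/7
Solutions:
 f(y) = C1*cos(y)^(9/7)


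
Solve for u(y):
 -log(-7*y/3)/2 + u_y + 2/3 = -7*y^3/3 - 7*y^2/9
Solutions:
 u(y) = C1 - 7*y^4/12 - 7*y^3/27 + y*log(-y)/2 + y*(-7 - 3*log(3) + 3*log(7))/6


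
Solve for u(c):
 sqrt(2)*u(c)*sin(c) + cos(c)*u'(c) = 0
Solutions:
 u(c) = C1*cos(c)^(sqrt(2))


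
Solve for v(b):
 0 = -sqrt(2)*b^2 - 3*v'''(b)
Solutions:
 v(b) = C1 + C2*b + C3*b^2 - sqrt(2)*b^5/180


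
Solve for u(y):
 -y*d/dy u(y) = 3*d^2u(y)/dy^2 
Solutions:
 u(y) = C1 + C2*erf(sqrt(6)*y/6)


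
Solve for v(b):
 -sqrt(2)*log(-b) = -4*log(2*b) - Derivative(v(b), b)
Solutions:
 v(b) = C1 - b*(4 - sqrt(2))*log(b) + b*(-4*log(2) - sqrt(2) + 4 + sqrt(2)*I*pi)


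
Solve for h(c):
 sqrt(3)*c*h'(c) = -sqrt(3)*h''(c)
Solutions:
 h(c) = C1 + C2*erf(sqrt(2)*c/2)


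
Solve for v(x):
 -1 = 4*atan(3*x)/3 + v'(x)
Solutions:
 v(x) = C1 - 4*x*atan(3*x)/3 - x + 2*log(9*x^2 + 1)/9


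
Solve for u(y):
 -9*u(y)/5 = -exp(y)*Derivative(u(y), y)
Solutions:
 u(y) = C1*exp(-9*exp(-y)/5)


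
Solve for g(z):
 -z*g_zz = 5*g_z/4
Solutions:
 g(z) = C1 + C2/z^(1/4)


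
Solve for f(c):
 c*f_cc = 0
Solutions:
 f(c) = C1 + C2*c


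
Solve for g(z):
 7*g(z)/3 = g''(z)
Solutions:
 g(z) = C1*exp(-sqrt(21)*z/3) + C2*exp(sqrt(21)*z/3)


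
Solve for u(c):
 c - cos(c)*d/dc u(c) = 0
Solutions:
 u(c) = C1 + Integral(c/cos(c), c)


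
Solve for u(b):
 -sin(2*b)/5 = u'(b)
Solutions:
 u(b) = C1 + cos(2*b)/10


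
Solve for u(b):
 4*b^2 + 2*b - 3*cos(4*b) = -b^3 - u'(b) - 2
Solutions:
 u(b) = C1 - b^4/4 - 4*b^3/3 - b^2 - 2*b + 3*sin(4*b)/4


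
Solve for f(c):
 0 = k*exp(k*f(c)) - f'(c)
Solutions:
 f(c) = Piecewise((log(-1/(C1*k + c*k^2))/k, Ne(k, 0)), (nan, True))
 f(c) = Piecewise((C1 + c*k, Eq(k, 0)), (nan, True))


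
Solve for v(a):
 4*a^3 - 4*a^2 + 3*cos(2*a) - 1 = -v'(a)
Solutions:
 v(a) = C1 - a^4 + 4*a^3/3 + a - 3*sin(2*a)/2


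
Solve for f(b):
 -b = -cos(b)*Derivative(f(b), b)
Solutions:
 f(b) = C1 + Integral(b/cos(b), b)


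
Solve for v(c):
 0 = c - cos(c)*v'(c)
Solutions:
 v(c) = C1 + Integral(c/cos(c), c)


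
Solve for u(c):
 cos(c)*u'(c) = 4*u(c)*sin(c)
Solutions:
 u(c) = C1/cos(c)^4


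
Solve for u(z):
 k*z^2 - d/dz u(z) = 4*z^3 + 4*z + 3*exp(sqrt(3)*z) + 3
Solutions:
 u(z) = C1 + k*z^3/3 - z^4 - 2*z^2 - 3*z - sqrt(3)*exp(sqrt(3)*z)


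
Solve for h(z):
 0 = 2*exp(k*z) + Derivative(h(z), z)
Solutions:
 h(z) = C1 - 2*exp(k*z)/k


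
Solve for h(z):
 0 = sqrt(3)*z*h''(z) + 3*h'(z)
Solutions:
 h(z) = C1 + C2*z^(1 - sqrt(3))


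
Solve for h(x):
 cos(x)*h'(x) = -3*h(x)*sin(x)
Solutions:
 h(x) = C1*cos(x)^3


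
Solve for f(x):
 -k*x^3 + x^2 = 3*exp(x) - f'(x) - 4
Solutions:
 f(x) = C1 + k*x^4/4 - x^3/3 - 4*x + 3*exp(x)


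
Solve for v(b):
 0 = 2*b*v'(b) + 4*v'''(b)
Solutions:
 v(b) = C1 + Integral(C2*airyai(-2^(2/3)*b/2) + C3*airybi(-2^(2/3)*b/2), b)


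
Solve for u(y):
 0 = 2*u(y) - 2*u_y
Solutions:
 u(y) = C1*exp(y)


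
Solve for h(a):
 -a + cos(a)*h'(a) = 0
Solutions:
 h(a) = C1 + Integral(a/cos(a), a)


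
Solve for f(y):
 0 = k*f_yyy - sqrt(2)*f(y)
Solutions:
 f(y) = C1*exp(2^(1/6)*y*(1/k)^(1/3)) + C2*exp(2^(1/6)*y*(-1 + sqrt(3)*I)*(1/k)^(1/3)/2) + C3*exp(-2^(1/6)*y*(1 + sqrt(3)*I)*(1/k)^(1/3)/2)


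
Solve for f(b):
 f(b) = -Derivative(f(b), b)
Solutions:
 f(b) = C1*exp(-b)


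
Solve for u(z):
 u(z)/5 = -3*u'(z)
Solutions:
 u(z) = C1*exp(-z/15)


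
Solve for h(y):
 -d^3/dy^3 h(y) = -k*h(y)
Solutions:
 h(y) = C1*exp(k^(1/3)*y) + C2*exp(k^(1/3)*y*(-1 + sqrt(3)*I)/2) + C3*exp(-k^(1/3)*y*(1 + sqrt(3)*I)/2)


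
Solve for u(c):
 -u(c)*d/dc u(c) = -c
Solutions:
 u(c) = -sqrt(C1 + c^2)
 u(c) = sqrt(C1 + c^2)


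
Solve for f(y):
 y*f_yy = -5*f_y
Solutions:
 f(y) = C1 + C2/y^4


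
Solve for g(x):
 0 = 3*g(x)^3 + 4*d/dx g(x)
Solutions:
 g(x) = -sqrt(2)*sqrt(-1/(C1 - 3*x))
 g(x) = sqrt(2)*sqrt(-1/(C1 - 3*x))


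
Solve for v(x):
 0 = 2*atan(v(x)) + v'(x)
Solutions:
 Integral(1/atan(_y), (_y, v(x))) = C1 - 2*x


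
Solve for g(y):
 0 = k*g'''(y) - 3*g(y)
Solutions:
 g(y) = C1*exp(3^(1/3)*y*(1/k)^(1/3)) + C2*exp(y*(-3^(1/3) + 3^(5/6)*I)*(1/k)^(1/3)/2) + C3*exp(-y*(3^(1/3) + 3^(5/6)*I)*(1/k)^(1/3)/2)


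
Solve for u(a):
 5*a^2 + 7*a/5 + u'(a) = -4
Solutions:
 u(a) = C1 - 5*a^3/3 - 7*a^2/10 - 4*a


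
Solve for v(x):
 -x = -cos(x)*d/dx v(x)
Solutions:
 v(x) = C1 + Integral(x/cos(x), x)


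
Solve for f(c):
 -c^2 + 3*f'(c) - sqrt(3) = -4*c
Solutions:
 f(c) = C1 + c^3/9 - 2*c^2/3 + sqrt(3)*c/3


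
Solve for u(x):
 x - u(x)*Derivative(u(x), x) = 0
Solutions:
 u(x) = -sqrt(C1 + x^2)
 u(x) = sqrt(C1 + x^2)


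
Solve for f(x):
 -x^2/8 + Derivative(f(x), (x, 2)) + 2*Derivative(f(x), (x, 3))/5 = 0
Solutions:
 f(x) = C1 + C2*x + C3*exp(-5*x/2) + x^4/96 - x^3/60 + x^2/50


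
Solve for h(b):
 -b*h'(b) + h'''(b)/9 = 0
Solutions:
 h(b) = C1 + Integral(C2*airyai(3^(2/3)*b) + C3*airybi(3^(2/3)*b), b)


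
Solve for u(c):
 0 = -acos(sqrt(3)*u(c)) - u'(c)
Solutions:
 Integral(1/acos(sqrt(3)*_y), (_y, u(c))) = C1 - c


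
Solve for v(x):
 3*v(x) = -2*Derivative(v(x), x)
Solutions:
 v(x) = C1*exp(-3*x/2)


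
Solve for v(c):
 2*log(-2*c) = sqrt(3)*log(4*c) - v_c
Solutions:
 v(c) = C1 + c*(-2 + sqrt(3))*log(c) + c*(-sqrt(3) - 2*log(2) + 2 + 2*sqrt(3)*log(2) - 2*I*pi)


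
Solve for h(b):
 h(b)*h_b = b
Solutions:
 h(b) = -sqrt(C1 + b^2)
 h(b) = sqrt(C1 + b^2)


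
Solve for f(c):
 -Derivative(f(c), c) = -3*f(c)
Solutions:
 f(c) = C1*exp(3*c)


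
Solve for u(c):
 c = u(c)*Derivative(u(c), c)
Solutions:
 u(c) = -sqrt(C1 + c^2)
 u(c) = sqrt(C1 + c^2)


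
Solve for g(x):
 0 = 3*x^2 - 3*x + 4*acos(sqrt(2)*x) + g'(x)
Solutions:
 g(x) = C1 - x^3 + 3*x^2/2 - 4*x*acos(sqrt(2)*x) + 2*sqrt(2)*sqrt(1 - 2*x^2)


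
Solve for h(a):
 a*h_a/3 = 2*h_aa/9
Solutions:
 h(a) = C1 + C2*erfi(sqrt(3)*a/2)


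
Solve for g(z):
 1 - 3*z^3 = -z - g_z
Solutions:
 g(z) = C1 + 3*z^4/4 - z^2/2 - z


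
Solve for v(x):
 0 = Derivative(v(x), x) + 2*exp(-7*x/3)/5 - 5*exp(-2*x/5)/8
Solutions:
 v(x) = C1 + 6*exp(-7*x/3)/35 - 25*exp(-2*x/5)/16


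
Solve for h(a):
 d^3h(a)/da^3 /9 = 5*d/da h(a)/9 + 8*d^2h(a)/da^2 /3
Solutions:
 h(a) = C1 + C2*exp(a*(12 - sqrt(149))) + C3*exp(a*(12 + sqrt(149)))


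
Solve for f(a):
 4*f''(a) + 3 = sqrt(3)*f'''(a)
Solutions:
 f(a) = C1 + C2*a + C3*exp(4*sqrt(3)*a/3) - 3*a^2/8


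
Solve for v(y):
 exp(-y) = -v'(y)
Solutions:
 v(y) = C1 + exp(-y)


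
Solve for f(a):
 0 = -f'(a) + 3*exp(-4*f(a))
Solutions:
 f(a) = log(-I*(C1 + 12*a)^(1/4))
 f(a) = log(I*(C1 + 12*a)^(1/4))
 f(a) = log(-(C1 + 12*a)^(1/4))
 f(a) = log(C1 + 12*a)/4


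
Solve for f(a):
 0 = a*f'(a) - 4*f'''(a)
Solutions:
 f(a) = C1 + Integral(C2*airyai(2^(1/3)*a/2) + C3*airybi(2^(1/3)*a/2), a)


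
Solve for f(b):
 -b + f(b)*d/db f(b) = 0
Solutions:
 f(b) = -sqrt(C1 + b^2)
 f(b) = sqrt(C1 + b^2)


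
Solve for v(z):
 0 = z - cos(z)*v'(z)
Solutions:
 v(z) = C1 + Integral(z/cos(z), z)


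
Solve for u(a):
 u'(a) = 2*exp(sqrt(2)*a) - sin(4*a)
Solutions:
 u(a) = C1 + sqrt(2)*exp(sqrt(2)*a) + cos(4*a)/4


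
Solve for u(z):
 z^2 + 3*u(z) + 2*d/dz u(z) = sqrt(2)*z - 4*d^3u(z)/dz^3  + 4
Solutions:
 u(z) = C1*exp(-3^(1/3)*z*(-(27 + sqrt(753))^(1/3) + 2*3^(1/3)/(27 + sqrt(753))^(1/3))/12)*sin(3^(1/6)*z*(6/(27 + sqrt(753))^(1/3) + 3^(2/3)*(27 + sqrt(753))^(1/3))/12) + C2*exp(-3^(1/3)*z*(-(27 + sqrt(753))^(1/3) + 2*3^(1/3)/(27 + sqrt(753))^(1/3))/12)*cos(3^(1/6)*z*(6/(27 + sqrt(753))^(1/3) + 3^(2/3)*(27 + sqrt(753))^(1/3))/12) + C3*exp(3^(1/3)*z*(-(27 + sqrt(753))^(1/3) + 2*3^(1/3)/(27 + sqrt(753))^(1/3))/6) - z^2/3 + 4*z/9 + sqrt(2)*z/3 - 2*sqrt(2)/9 + 28/27


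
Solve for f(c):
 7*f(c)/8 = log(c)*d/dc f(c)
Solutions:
 f(c) = C1*exp(7*li(c)/8)


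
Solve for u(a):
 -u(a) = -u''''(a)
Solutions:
 u(a) = C1*exp(-a) + C2*exp(a) + C3*sin(a) + C4*cos(a)


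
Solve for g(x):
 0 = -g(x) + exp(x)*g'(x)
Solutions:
 g(x) = C1*exp(-exp(-x))


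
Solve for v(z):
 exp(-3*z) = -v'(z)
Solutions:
 v(z) = C1 + exp(-3*z)/3


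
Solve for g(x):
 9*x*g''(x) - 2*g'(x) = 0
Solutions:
 g(x) = C1 + C2*x^(11/9)


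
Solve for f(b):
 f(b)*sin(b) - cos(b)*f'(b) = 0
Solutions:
 f(b) = C1/cos(b)


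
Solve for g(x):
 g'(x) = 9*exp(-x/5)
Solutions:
 g(x) = C1 - 45*exp(-x/5)


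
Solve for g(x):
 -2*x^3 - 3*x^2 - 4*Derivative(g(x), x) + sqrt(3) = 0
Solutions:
 g(x) = C1 - x^4/8 - x^3/4 + sqrt(3)*x/4


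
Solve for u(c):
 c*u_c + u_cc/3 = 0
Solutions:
 u(c) = C1 + C2*erf(sqrt(6)*c/2)


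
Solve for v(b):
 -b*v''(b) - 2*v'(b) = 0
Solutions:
 v(b) = C1 + C2/b


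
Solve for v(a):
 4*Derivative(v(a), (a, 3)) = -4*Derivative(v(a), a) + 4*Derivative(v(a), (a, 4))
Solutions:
 v(a) = C1 + C2*exp(a*(-2^(2/3)*(3*sqrt(93) + 29)^(1/3) - 2*2^(1/3)/(3*sqrt(93) + 29)^(1/3) + 4)/12)*sin(2^(1/3)*sqrt(3)*a*(-2^(1/3)*(3*sqrt(93) + 29)^(1/3) + 2/(3*sqrt(93) + 29)^(1/3))/12) + C3*exp(a*(-2^(2/3)*(3*sqrt(93) + 29)^(1/3) - 2*2^(1/3)/(3*sqrt(93) + 29)^(1/3) + 4)/12)*cos(2^(1/3)*sqrt(3)*a*(-2^(1/3)*(3*sqrt(93) + 29)^(1/3) + 2/(3*sqrt(93) + 29)^(1/3))/12) + C4*exp(a*(2*2^(1/3)/(3*sqrt(93) + 29)^(1/3) + 2 + 2^(2/3)*(3*sqrt(93) + 29)^(1/3))/6)


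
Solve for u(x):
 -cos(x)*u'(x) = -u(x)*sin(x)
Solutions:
 u(x) = C1/cos(x)


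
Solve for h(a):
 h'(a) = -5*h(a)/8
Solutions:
 h(a) = C1*exp(-5*a/8)


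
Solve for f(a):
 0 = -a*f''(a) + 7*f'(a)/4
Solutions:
 f(a) = C1 + C2*a^(11/4)


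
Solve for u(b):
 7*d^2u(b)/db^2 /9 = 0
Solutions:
 u(b) = C1 + C2*b


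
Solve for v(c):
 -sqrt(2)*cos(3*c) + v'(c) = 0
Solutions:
 v(c) = C1 + sqrt(2)*sin(3*c)/3


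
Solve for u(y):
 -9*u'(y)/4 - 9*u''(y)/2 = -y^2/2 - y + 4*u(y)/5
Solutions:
 u(y) = 5*y^2/8 - 145*y/64 + (C1*sin(sqrt(415)*y/60) + C2*cos(sqrt(415)*y/60))*exp(-y/4) - 675/1024


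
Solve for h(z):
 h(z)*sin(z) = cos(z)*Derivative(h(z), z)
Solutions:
 h(z) = C1/cos(z)


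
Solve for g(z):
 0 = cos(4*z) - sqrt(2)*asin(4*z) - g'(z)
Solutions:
 g(z) = C1 - sqrt(2)*(z*asin(4*z) + sqrt(1 - 16*z^2)/4) + sin(4*z)/4


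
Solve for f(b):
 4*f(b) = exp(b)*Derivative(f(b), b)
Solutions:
 f(b) = C1*exp(-4*exp(-b))


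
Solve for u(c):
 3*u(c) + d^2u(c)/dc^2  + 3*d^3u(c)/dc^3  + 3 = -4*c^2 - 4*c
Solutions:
 u(c) = C1*exp(c*(-4 + 2*2^(1/3)/(27*sqrt(733) + 731)^(1/3) + 2^(2/3)*(27*sqrt(733) + 731)^(1/3))/36)*sin(2^(1/3)*sqrt(3)*c*(-2^(1/3)*(27*sqrt(733) + 731)^(1/3) + 2/(27*sqrt(733) + 731)^(1/3))/36) + C2*exp(c*(-4 + 2*2^(1/3)/(27*sqrt(733) + 731)^(1/3) + 2^(2/3)*(27*sqrt(733) + 731)^(1/3))/36)*cos(2^(1/3)*sqrt(3)*c*(-2^(1/3)*(27*sqrt(733) + 731)^(1/3) + 2/(27*sqrt(733) + 731)^(1/3))/36) + C3*exp(-c*(2*2^(1/3)/(27*sqrt(733) + 731)^(1/3) + 2 + 2^(2/3)*(27*sqrt(733) + 731)^(1/3))/18) - 4*c^2/3 - 4*c/3 - 1/9


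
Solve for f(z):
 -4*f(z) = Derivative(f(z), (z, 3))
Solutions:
 f(z) = C3*exp(-2^(2/3)*z) + (C1*sin(2^(2/3)*sqrt(3)*z/2) + C2*cos(2^(2/3)*sqrt(3)*z/2))*exp(2^(2/3)*z/2)


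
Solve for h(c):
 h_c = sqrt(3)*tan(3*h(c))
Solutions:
 h(c) = -asin(C1*exp(3*sqrt(3)*c))/3 + pi/3
 h(c) = asin(C1*exp(3*sqrt(3)*c))/3


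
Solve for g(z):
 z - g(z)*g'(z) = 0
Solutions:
 g(z) = -sqrt(C1 + z^2)
 g(z) = sqrt(C1 + z^2)


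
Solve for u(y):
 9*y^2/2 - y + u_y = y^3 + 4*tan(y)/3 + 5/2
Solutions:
 u(y) = C1 + y^4/4 - 3*y^3/2 + y^2/2 + 5*y/2 - 4*log(cos(y))/3


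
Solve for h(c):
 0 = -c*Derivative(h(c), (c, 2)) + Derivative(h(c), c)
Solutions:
 h(c) = C1 + C2*c^2


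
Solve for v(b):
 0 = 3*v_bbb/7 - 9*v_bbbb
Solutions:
 v(b) = C1 + C2*b + C3*b^2 + C4*exp(b/21)


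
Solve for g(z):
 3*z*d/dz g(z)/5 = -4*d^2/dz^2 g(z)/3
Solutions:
 g(z) = C1 + C2*erf(3*sqrt(10)*z/20)


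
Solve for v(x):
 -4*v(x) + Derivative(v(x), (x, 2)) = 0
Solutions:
 v(x) = C1*exp(-2*x) + C2*exp(2*x)


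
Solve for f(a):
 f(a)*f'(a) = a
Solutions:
 f(a) = -sqrt(C1 + a^2)
 f(a) = sqrt(C1 + a^2)


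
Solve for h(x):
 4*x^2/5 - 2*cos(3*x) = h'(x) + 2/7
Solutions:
 h(x) = C1 + 4*x^3/15 - 2*x/7 - 2*sin(3*x)/3


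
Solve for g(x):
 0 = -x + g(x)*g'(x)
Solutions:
 g(x) = -sqrt(C1 + x^2)
 g(x) = sqrt(C1 + x^2)


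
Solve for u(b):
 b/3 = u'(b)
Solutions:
 u(b) = C1 + b^2/6


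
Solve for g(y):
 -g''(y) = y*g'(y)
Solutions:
 g(y) = C1 + C2*erf(sqrt(2)*y/2)


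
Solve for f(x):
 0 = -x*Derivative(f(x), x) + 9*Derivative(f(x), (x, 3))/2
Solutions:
 f(x) = C1 + Integral(C2*airyai(6^(1/3)*x/3) + C3*airybi(6^(1/3)*x/3), x)


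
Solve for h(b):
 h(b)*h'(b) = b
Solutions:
 h(b) = -sqrt(C1 + b^2)
 h(b) = sqrt(C1 + b^2)


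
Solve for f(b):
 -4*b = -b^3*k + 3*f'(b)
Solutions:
 f(b) = C1 + b^4*k/12 - 2*b^2/3


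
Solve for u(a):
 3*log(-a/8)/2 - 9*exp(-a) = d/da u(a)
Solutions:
 u(a) = C1 + 3*a*log(-a)/2 + 3*a*(-3*log(2) - 1)/2 + 9*exp(-a)


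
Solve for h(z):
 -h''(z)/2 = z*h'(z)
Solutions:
 h(z) = C1 + C2*erf(z)


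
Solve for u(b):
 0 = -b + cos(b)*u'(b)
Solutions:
 u(b) = C1 + Integral(b/cos(b), b)


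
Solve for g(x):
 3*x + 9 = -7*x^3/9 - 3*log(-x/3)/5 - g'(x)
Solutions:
 g(x) = C1 - 7*x^4/36 - 3*x^2/2 - 3*x*log(-x)/5 + 3*x*(-14 + log(3))/5


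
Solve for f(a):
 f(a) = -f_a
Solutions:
 f(a) = C1*exp(-a)


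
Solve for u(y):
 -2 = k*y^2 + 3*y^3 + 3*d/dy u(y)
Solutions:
 u(y) = C1 - k*y^3/9 - y^4/4 - 2*y/3


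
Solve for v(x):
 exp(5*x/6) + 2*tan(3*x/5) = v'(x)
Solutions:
 v(x) = C1 + 6*exp(5*x/6)/5 - 10*log(cos(3*x/5))/3


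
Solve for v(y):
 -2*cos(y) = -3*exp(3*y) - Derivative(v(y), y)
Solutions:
 v(y) = C1 - exp(3*y) + 2*sin(y)


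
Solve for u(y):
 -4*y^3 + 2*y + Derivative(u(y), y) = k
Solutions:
 u(y) = C1 + k*y + y^4 - y^2


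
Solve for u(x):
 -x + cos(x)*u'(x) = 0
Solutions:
 u(x) = C1 + Integral(x/cos(x), x)


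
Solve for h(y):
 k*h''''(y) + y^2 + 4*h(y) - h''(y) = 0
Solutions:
 h(y) = C1*exp(-sqrt(2)*y*sqrt((1 - sqrt(1 - 16*k))/k)/2) + C2*exp(sqrt(2)*y*sqrt((1 - sqrt(1 - 16*k))/k)/2) + C3*exp(-sqrt(2)*y*sqrt((sqrt(1 - 16*k) + 1)/k)/2) + C4*exp(sqrt(2)*y*sqrt((sqrt(1 - 16*k) + 1)/k)/2) - y^2/4 - 1/8


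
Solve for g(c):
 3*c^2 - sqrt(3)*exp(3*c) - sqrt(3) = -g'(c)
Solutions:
 g(c) = C1 - c^3 + sqrt(3)*c + sqrt(3)*exp(3*c)/3


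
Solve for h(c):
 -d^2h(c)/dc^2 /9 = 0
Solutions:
 h(c) = C1 + C2*c


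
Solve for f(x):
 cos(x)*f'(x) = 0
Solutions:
 f(x) = C1


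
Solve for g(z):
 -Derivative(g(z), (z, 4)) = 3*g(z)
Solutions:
 g(z) = (C1*sin(sqrt(2)*3^(1/4)*z/2) + C2*cos(sqrt(2)*3^(1/4)*z/2))*exp(-sqrt(2)*3^(1/4)*z/2) + (C3*sin(sqrt(2)*3^(1/4)*z/2) + C4*cos(sqrt(2)*3^(1/4)*z/2))*exp(sqrt(2)*3^(1/4)*z/2)


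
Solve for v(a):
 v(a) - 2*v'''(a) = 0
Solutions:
 v(a) = C3*exp(2^(2/3)*a/2) + (C1*sin(2^(2/3)*sqrt(3)*a/4) + C2*cos(2^(2/3)*sqrt(3)*a/4))*exp(-2^(2/3)*a/4)


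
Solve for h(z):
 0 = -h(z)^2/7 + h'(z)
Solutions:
 h(z) = -7/(C1 + z)


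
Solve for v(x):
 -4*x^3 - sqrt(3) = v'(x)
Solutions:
 v(x) = C1 - x^4 - sqrt(3)*x


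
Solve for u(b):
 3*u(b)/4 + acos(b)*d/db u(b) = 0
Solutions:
 u(b) = C1*exp(-3*Integral(1/acos(b), b)/4)


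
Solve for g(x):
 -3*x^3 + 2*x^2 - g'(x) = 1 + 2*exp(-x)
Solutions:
 g(x) = C1 - 3*x^4/4 + 2*x^3/3 - x + 2*exp(-x)


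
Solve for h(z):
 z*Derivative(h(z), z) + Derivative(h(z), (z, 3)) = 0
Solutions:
 h(z) = C1 + Integral(C2*airyai(-z) + C3*airybi(-z), z)


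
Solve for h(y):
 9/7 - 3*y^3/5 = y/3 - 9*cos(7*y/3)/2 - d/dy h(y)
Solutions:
 h(y) = C1 + 3*y^4/20 + y^2/6 - 9*y/7 - 27*sin(7*y/3)/14


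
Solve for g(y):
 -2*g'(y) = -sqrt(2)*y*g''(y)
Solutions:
 g(y) = C1 + C2*y^(1 + sqrt(2))


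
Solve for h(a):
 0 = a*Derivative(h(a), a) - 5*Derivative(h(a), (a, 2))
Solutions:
 h(a) = C1 + C2*erfi(sqrt(10)*a/10)


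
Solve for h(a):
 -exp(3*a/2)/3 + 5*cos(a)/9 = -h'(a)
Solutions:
 h(a) = C1 + 2*exp(3*a/2)/9 - 5*sin(a)/9


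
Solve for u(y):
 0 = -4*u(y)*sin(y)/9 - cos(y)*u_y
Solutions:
 u(y) = C1*cos(y)^(4/9)


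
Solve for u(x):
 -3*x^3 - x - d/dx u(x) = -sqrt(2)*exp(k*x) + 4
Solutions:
 u(x) = C1 - 3*x^4/4 - x^2/2 - 4*x + sqrt(2)*exp(k*x)/k


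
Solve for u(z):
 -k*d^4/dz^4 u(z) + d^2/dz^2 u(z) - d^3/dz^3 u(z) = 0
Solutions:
 u(z) = C1 + C2*z + C3*exp(z*(sqrt(4*k + 1) - 1)/(2*k)) + C4*exp(-z*(sqrt(4*k + 1) + 1)/(2*k))


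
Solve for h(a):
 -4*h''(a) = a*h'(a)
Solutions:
 h(a) = C1 + C2*erf(sqrt(2)*a/4)


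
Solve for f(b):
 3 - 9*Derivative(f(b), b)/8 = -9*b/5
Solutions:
 f(b) = C1 + 4*b^2/5 + 8*b/3


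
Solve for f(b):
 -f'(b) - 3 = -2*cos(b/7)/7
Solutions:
 f(b) = C1 - 3*b + 2*sin(b/7)


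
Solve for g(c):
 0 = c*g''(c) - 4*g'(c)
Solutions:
 g(c) = C1 + C2*c^5


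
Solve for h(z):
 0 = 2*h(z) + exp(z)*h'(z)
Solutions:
 h(z) = C1*exp(2*exp(-z))


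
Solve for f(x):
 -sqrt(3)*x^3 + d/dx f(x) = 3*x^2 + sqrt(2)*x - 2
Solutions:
 f(x) = C1 + sqrt(3)*x^4/4 + x^3 + sqrt(2)*x^2/2 - 2*x


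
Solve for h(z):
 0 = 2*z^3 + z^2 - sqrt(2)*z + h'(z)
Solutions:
 h(z) = C1 - z^4/2 - z^3/3 + sqrt(2)*z^2/2


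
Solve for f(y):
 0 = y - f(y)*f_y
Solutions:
 f(y) = -sqrt(C1 + y^2)
 f(y) = sqrt(C1 + y^2)


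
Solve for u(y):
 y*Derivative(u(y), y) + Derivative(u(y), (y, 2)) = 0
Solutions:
 u(y) = C1 + C2*erf(sqrt(2)*y/2)


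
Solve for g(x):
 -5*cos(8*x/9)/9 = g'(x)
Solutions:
 g(x) = C1 - 5*sin(8*x/9)/8


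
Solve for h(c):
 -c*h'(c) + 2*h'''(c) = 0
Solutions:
 h(c) = C1 + Integral(C2*airyai(2^(2/3)*c/2) + C3*airybi(2^(2/3)*c/2), c)


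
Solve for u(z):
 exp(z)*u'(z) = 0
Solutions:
 u(z) = C1


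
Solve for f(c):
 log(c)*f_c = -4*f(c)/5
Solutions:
 f(c) = C1*exp(-4*li(c)/5)


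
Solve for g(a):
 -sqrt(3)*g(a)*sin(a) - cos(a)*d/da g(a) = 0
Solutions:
 g(a) = C1*cos(a)^(sqrt(3))


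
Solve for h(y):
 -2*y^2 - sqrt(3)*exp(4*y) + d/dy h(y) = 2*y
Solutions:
 h(y) = C1 + 2*y^3/3 + y^2 + sqrt(3)*exp(4*y)/4


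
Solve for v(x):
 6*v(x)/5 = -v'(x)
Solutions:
 v(x) = C1*exp(-6*x/5)


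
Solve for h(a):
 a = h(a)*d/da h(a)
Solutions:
 h(a) = -sqrt(C1 + a^2)
 h(a) = sqrt(C1 + a^2)


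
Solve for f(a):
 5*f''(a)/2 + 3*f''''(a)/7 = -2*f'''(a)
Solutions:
 f(a) = C1 + C2*a + (C3*sin(sqrt(14)*a/6) + C4*cos(sqrt(14)*a/6))*exp(-7*a/3)


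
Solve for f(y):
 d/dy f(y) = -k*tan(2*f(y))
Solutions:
 f(y) = -asin(C1*exp(-2*k*y))/2 + pi/2
 f(y) = asin(C1*exp(-2*k*y))/2


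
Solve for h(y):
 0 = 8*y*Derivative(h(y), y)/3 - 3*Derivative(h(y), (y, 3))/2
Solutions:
 h(y) = C1 + Integral(C2*airyai(2*6^(1/3)*y/3) + C3*airybi(2*6^(1/3)*y/3), y)


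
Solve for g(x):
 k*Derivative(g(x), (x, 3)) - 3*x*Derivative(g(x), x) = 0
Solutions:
 g(x) = C1 + Integral(C2*airyai(3^(1/3)*x*(1/k)^(1/3)) + C3*airybi(3^(1/3)*x*(1/k)^(1/3)), x)


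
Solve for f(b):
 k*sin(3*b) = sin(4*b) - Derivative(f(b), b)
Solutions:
 f(b) = C1 + k*cos(3*b)/3 - cos(4*b)/4


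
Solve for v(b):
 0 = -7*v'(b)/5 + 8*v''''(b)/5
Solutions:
 v(b) = C1 + C4*exp(7^(1/3)*b/2) + (C2*sin(sqrt(3)*7^(1/3)*b/4) + C3*cos(sqrt(3)*7^(1/3)*b/4))*exp(-7^(1/3)*b/4)


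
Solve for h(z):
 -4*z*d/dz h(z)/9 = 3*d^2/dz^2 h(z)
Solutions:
 h(z) = C1 + C2*erf(sqrt(6)*z/9)


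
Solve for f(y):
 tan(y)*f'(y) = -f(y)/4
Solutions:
 f(y) = C1/sin(y)^(1/4)


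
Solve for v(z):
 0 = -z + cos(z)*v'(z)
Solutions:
 v(z) = C1 + Integral(z/cos(z), z)


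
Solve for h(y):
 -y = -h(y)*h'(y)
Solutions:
 h(y) = -sqrt(C1 + y^2)
 h(y) = sqrt(C1 + y^2)


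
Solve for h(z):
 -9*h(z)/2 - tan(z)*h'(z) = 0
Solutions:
 h(z) = C1/sin(z)^(9/2)


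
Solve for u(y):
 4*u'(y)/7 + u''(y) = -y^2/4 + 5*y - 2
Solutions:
 u(y) = C1 + C2*exp(-4*y/7) - 7*y^3/48 + 329*y^2/64 - 2751*y/128


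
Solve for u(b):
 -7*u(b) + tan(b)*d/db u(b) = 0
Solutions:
 u(b) = C1*sin(b)^7


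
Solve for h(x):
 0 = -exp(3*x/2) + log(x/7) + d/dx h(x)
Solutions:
 h(x) = C1 - x*log(x) + x*(1 + log(7)) + 2*exp(3*x/2)/3


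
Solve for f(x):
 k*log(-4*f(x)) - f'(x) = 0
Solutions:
 Integral(1/(log(-_y) + 2*log(2)), (_y, f(x))) = C1 + k*x


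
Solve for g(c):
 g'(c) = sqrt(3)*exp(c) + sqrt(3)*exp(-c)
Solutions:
 g(c) = C1 + 2*sqrt(3)*sinh(c)


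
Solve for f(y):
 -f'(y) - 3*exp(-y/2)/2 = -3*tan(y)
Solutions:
 f(y) = C1 + 3*log(tan(y)^2 + 1)/2 + 3*exp(-y/2)


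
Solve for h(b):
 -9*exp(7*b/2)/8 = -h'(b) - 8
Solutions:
 h(b) = C1 - 8*b + 9*exp(7*b/2)/28


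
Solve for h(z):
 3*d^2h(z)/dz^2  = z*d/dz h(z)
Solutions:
 h(z) = C1 + C2*erfi(sqrt(6)*z/6)


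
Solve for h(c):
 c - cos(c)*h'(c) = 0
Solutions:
 h(c) = C1 + Integral(c/cos(c), c)


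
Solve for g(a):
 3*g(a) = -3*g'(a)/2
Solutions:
 g(a) = C1*exp(-2*a)


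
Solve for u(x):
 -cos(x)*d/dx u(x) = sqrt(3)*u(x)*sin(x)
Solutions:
 u(x) = C1*cos(x)^(sqrt(3))


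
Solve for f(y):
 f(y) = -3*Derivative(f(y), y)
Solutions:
 f(y) = C1*exp(-y/3)


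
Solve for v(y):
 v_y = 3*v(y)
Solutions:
 v(y) = C1*exp(3*y)


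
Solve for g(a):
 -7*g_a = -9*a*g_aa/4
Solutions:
 g(a) = C1 + C2*a^(37/9)


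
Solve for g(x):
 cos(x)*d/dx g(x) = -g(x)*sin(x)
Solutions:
 g(x) = C1*cos(x)


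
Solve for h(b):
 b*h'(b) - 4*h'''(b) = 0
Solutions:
 h(b) = C1 + Integral(C2*airyai(2^(1/3)*b/2) + C3*airybi(2^(1/3)*b/2), b)


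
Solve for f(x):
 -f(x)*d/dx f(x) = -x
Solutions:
 f(x) = -sqrt(C1 + x^2)
 f(x) = sqrt(C1 + x^2)


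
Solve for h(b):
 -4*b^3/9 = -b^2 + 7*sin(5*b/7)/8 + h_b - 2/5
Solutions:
 h(b) = C1 - b^4/9 + b^3/3 + 2*b/5 + 49*cos(5*b/7)/40


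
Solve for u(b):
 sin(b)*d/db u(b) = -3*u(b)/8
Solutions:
 u(b) = C1*(cos(b) + 1)^(3/16)/(cos(b) - 1)^(3/16)


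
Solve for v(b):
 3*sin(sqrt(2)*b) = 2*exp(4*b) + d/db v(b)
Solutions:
 v(b) = C1 - exp(4*b)/2 - 3*sqrt(2)*cos(sqrt(2)*b)/2


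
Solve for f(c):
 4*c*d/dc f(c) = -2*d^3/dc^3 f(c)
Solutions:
 f(c) = C1 + Integral(C2*airyai(-2^(1/3)*c) + C3*airybi(-2^(1/3)*c), c)


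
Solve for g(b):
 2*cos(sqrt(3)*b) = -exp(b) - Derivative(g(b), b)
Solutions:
 g(b) = C1 - exp(b) - 2*sqrt(3)*sin(sqrt(3)*b)/3


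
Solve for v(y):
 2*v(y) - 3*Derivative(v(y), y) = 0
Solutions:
 v(y) = C1*exp(2*y/3)


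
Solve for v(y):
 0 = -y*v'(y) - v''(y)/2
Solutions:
 v(y) = C1 + C2*erf(y)


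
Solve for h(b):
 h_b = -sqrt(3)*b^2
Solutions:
 h(b) = C1 - sqrt(3)*b^3/3


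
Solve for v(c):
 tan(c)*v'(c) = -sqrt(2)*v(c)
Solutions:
 v(c) = C1/sin(c)^(sqrt(2))


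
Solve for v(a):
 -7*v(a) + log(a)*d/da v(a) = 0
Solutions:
 v(a) = C1*exp(7*li(a))


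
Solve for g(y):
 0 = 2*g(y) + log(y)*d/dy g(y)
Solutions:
 g(y) = C1*exp(-2*li(y))


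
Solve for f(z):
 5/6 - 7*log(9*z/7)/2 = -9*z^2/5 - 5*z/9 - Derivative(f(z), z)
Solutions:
 f(z) = C1 - 3*z^3/5 - 5*z^2/18 + 7*z*log(z)/2 - 7*z*log(7)/2 - 13*z/3 + 7*z*log(3)


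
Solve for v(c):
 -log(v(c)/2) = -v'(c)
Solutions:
 Integral(1/(-log(_y) + log(2)), (_y, v(c))) = C1 - c


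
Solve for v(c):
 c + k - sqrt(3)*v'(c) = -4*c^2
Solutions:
 v(c) = C1 + 4*sqrt(3)*c^3/9 + sqrt(3)*c^2/6 + sqrt(3)*c*k/3


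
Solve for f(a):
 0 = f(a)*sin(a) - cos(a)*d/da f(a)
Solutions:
 f(a) = C1/cos(a)


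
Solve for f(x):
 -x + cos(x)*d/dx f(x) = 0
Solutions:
 f(x) = C1 + Integral(x/cos(x), x)


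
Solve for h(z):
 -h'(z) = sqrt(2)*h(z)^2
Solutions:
 h(z) = 1/(C1 + sqrt(2)*z)


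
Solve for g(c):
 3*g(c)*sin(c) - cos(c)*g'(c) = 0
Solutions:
 g(c) = C1/cos(c)^3


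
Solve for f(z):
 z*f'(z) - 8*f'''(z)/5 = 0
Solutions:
 f(z) = C1 + Integral(C2*airyai(5^(1/3)*z/2) + C3*airybi(5^(1/3)*z/2), z)


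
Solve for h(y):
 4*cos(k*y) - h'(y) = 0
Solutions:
 h(y) = C1 + 4*sin(k*y)/k


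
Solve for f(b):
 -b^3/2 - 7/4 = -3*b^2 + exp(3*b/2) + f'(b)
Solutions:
 f(b) = C1 - b^4/8 + b^3 - 7*b/4 - 2*exp(3*b/2)/3


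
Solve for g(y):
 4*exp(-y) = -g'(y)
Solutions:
 g(y) = C1 + 4*exp(-y)


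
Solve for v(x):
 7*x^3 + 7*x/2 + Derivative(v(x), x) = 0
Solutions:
 v(x) = C1 - 7*x^4/4 - 7*x^2/4


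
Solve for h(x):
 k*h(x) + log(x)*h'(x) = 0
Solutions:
 h(x) = C1*exp(-k*li(x))


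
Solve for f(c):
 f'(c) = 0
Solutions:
 f(c) = C1


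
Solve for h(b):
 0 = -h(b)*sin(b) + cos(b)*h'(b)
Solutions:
 h(b) = C1/cos(b)


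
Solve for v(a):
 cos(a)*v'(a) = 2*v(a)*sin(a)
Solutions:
 v(a) = C1/cos(a)^2


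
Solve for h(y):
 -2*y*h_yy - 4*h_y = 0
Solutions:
 h(y) = C1 + C2/y


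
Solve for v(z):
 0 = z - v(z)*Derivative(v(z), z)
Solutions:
 v(z) = -sqrt(C1 + z^2)
 v(z) = sqrt(C1 + z^2)


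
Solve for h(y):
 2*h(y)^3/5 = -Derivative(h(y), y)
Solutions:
 h(y) = -sqrt(10)*sqrt(-1/(C1 - 2*y))/2
 h(y) = sqrt(10)*sqrt(-1/(C1 - 2*y))/2


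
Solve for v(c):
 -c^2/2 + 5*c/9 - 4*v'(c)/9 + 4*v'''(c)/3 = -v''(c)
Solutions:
 v(c) = C1 + C2*exp(c*(-9 + sqrt(273))/24) + C3*exp(-c*(9 + sqrt(273))/24) - 3*c^3/8 - 61*c^2/32 - 981*c/64


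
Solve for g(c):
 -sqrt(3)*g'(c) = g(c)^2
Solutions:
 g(c) = 3/(C1 + sqrt(3)*c)


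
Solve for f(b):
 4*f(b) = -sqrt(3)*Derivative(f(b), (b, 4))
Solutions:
 f(b) = (C1*sin(3^(7/8)*b/3) + C2*cos(3^(7/8)*b/3))*exp(-3^(7/8)*b/3) + (C3*sin(3^(7/8)*b/3) + C4*cos(3^(7/8)*b/3))*exp(3^(7/8)*b/3)


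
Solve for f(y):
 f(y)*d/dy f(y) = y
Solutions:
 f(y) = -sqrt(C1 + y^2)
 f(y) = sqrt(C1 + y^2)


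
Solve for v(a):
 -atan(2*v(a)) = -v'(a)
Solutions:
 Integral(1/atan(2*_y), (_y, v(a))) = C1 + a


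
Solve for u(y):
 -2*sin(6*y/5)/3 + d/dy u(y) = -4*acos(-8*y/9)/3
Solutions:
 u(y) = C1 - 4*y*acos(-8*y/9)/3 - sqrt(81 - 64*y^2)/6 - 5*cos(6*y/5)/9


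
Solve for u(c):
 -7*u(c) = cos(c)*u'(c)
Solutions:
 u(c) = C1*sqrt(sin(c) - 1)*(sin(c)^3 - 3*sin(c)^2 + 3*sin(c) - 1)/(sqrt(sin(c) + 1)*(sin(c)^3 + 3*sin(c)^2 + 3*sin(c) + 1))


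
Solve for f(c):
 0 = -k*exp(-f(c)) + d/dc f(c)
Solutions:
 f(c) = log(C1 + c*k)


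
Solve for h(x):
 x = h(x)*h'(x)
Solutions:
 h(x) = -sqrt(C1 + x^2)
 h(x) = sqrt(C1 + x^2)


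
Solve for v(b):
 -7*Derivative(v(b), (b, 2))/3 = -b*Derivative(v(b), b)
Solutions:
 v(b) = C1 + C2*erfi(sqrt(42)*b/14)


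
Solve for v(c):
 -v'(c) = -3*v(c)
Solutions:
 v(c) = C1*exp(3*c)


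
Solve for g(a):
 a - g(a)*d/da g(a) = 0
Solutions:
 g(a) = -sqrt(C1 + a^2)
 g(a) = sqrt(C1 + a^2)


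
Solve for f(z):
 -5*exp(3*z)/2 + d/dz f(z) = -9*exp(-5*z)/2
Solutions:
 f(z) = C1 + 5*exp(3*z)/6 + 9*exp(-5*z)/10


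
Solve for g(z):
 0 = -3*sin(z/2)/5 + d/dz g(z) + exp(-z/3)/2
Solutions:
 g(z) = C1 - 6*cos(z/2)/5 + 3*exp(-z/3)/2


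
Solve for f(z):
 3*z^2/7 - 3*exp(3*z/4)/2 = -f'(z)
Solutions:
 f(z) = C1 - z^3/7 + 2*exp(3*z/4)


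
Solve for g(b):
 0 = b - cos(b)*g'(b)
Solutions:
 g(b) = C1 + Integral(b/cos(b), b)


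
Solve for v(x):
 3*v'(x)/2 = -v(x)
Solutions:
 v(x) = C1*exp(-2*x/3)


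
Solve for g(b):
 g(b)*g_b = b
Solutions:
 g(b) = -sqrt(C1 + b^2)
 g(b) = sqrt(C1 + b^2)


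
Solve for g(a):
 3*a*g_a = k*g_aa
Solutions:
 g(a) = C1 + C2*erf(sqrt(6)*a*sqrt(-1/k)/2)/sqrt(-1/k)


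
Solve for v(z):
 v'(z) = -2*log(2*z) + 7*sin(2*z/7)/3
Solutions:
 v(z) = C1 - 2*z*log(z) - 2*z*log(2) + 2*z - 49*cos(2*z/7)/6


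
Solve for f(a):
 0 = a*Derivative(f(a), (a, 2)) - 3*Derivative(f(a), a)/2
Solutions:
 f(a) = C1 + C2*a^(5/2)


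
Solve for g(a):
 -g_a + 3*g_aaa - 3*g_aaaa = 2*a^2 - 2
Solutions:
 g(a) = C1 + C2*exp(a*(2*2^(1/3)/(3*sqrt(5) + 7)^(1/3) + 2^(2/3)*(3*sqrt(5) + 7)^(1/3) + 4)/12)*sin(2^(1/3)*sqrt(3)*a*(-2^(1/3)*(3*sqrt(5) + 7)^(1/3) + 2/(3*sqrt(5) + 7)^(1/3))/12) + C3*exp(a*(2*2^(1/3)/(3*sqrt(5) + 7)^(1/3) + 2^(2/3)*(3*sqrt(5) + 7)^(1/3) + 4)/12)*cos(2^(1/3)*sqrt(3)*a*(-2^(1/3)*(3*sqrt(5) + 7)^(1/3) + 2/(3*sqrt(5) + 7)^(1/3))/12) + C4*exp(a*(-2^(2/3)*(3*sqrt(5) + 7)^(1/3) - 2*2^(1/3)/(3*sqrt(5) + 7)^(1/3) + 2)/6) - 2*a^3/3 - 10*a


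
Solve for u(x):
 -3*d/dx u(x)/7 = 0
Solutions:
 u(x) = C1


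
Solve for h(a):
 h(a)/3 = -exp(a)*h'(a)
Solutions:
 h(a) = C1*exp(exp(-a)/3)


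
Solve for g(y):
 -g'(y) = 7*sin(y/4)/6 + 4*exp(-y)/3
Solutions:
 g(y) = C1 + 14*cos(y/4)/3 + 4*exp(-y)/3


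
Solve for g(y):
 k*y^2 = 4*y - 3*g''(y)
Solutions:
 g(y) = C1 + C2*y - k*y^4/36 + 2*y^3/9


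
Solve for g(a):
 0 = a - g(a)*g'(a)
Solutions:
 g(a) = -sqrt(C1 + a^2)
 g(a) = sqrt(C1 + a^2)


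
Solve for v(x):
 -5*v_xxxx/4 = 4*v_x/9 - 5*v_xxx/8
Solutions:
 v(x) = C1 + C2*exp(x*(5*5^(1/3)/(8*sqrt(546) + 187)^(1/3) + 10 + 5^(2/3)*(8*sqrt(546) + 187)^(1/3))/60)*sin(sqrt(3)*5^(1/3)*x*(-5^(1/3)*(8*sqrt(546) + 187)^(1/3) + 5/(8*sqrt(546) + 187)^(1/3))/60) + C3*exp(x*(5*5^(1/3)/(8*sqrt(546) + 187)^(1/3) + 10 + 5^(2/3)*(8*sqrt(546) + 187)^(1/3))/60)*cos(sqrt(3)*5^(1/3)*x*(-5^(1/3)*(8*sqrt(546) + 187)^(1/3) + 5/(8*sqrt(546) + 187)^(1/3))/60) + C4*exp(x*(-5^(2/3)*(8*sqrt(546) + 187)^(1/3) - 5*5^(1/3)/(8*sqrt(546) + 187)^(1/3) + 5)/30)


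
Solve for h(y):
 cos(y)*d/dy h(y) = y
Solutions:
 h(y) = C1 + Integral(y/cos(y), y)


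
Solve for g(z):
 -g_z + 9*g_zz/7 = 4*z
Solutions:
 g(z) = C1 + C2*exp(7*z/9) - 2*z^2 - 36*z/7


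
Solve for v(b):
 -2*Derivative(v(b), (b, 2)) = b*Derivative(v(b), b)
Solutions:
 v(b) = C1 + C2*erf(b/2)


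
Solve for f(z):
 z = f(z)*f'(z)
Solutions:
 f(z) = -sqrt(C1 + z^2)
 f(z) = sqrt(C1 + z^2)


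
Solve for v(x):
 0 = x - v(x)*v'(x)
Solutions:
 v(x) = -sqrt(C1 + x^2)
 v(x) = sqrt(C1 + x^2)


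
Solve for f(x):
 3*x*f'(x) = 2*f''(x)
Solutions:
 f(x) = C1 + C2*erfi(sqrt(3)*x/2)


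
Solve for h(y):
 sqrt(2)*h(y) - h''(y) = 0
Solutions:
 h(y) = C1*exp(-2^(1/4)*y) + C2*exp(2^(1/4)*y)


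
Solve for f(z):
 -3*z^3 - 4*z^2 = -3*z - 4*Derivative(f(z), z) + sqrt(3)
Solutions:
 f(z) = C1 + 3*z^4/16 + z^3/3 - 3*z^2/8 + sqrt(3)*z/4


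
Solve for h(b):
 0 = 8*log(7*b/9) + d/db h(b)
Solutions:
 h(b) = C1 - 8*b*log(b) + b*log(43046721/5764801) + 8*b


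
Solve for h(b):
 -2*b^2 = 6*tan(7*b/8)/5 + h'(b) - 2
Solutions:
 h(b) = C1 - 2*b^3/3 + 2*b + 48*log(cos(7*b/8))/35


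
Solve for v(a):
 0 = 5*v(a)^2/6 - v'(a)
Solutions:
 v(a) = -6/(C1 + 5*a)


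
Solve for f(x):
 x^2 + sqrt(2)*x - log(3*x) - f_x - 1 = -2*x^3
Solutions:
 f(x) = C1 + x^4/2 + x^3/3 + sqrt(2)*x^2/2 - x*log(x) - x*log(3)


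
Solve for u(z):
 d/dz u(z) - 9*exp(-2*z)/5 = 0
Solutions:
 u(z) = C1 - 9*exp(-2*z)/10


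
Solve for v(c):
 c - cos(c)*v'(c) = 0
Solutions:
 v(c) = C1 + Integral(c/cos(c), c)


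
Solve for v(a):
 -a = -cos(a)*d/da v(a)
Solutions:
 v(a) = C1 + Integral(a/cos(a), a)


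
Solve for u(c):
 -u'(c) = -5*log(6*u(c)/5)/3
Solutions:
 3*Integral(1/(-log(_y) - log(6) + log(5)), (_y, u(c)))/5 = C1 - c


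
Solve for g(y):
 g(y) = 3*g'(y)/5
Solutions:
 g(y) = C1*exp(5*y/3)


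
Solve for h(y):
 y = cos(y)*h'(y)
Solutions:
 h(y) = C1 + Integral(y/cos(y), y)


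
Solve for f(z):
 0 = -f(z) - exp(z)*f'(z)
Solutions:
 f(z) = C1*exp(exp(-z))


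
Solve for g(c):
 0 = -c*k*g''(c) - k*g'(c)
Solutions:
 g(c) = C1 + C2*log(c)


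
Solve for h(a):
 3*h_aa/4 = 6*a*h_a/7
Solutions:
 h(a) = C1 + C2*erfi(2*sqrt(7)*a/7)


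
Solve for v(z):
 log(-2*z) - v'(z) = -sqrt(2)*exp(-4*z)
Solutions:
 v(z) = C1 + z*log(-z) + z*(-1 + log(2)) - sqrt(2)*exp(-4*z)/4


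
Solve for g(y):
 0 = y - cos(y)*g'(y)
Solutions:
 g(y) = C1 + Integral(y/cos(y), y)


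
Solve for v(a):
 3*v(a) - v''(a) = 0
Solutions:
 v(a) = C1*exp(-sqrt(3)*a) + C2*exp(sqrt(3)*a)


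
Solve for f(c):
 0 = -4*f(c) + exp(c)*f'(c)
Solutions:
 f(c) = C1*exp(-4*exp(-c))


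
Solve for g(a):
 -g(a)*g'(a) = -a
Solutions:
 g(a) = -sqrt(C1 + a^2)
 g(a) = sqrt(C1 + a^2)


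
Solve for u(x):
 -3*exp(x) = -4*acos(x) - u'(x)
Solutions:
 u(x) = C1 - 4*x*acos(x) + 4*sqrt(1 - x^2) + 3*exp(x)


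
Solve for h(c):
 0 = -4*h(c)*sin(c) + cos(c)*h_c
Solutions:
 h(c) = C1/cos(c)^4


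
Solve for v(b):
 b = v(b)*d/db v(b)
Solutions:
 v(b) = -sqrt(C1 + b^2)
 v(b) = sqrt(C1 + b^2)


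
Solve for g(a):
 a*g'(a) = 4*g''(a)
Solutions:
 g(a) = C1 + C2*erfi(sqrt(2)*a/4)


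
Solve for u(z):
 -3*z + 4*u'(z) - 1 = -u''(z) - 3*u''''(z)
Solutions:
 u(z) = C1 + C4*exp(-z) + 3*z^2/8 + z/16 + (C2*sin(sqrt(39)*z/6) + C3*cos(sqrt(39)*z/6))*exp(z/2)


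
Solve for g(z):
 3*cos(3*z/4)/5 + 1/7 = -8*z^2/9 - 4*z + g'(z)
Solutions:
 g(z) = C1 + 8*z^3/27 + 2*z^2 + z/7 + 4*sin(3*z/4)/5


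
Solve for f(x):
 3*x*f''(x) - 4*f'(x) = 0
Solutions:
 f(x) = C1 + C2*x^(7/3)


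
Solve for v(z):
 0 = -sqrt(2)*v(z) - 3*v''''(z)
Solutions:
 v(z) = (C1*sin(2^(5/8)*3^(3/4)*z/6) + C2*cos(2^(5/8)*3^(3/4)*z/6))*exp(-2^(5/8)*3^(3/4)*z/6) + (C3*sin(2^(5/8)*3^(3/4)*z/6) + C4*cos(2^(5/8)*3^(3/4)*z/6))*exp(2^(5/8)*3^(3/4)*z/6)


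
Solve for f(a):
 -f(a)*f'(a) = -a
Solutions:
 f(a) = -sqrt(C1 + a^2)
 f(a) = sqrt(C1 + a^2)


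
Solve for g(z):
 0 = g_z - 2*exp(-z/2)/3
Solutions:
 g(z) = C1 - 4*exp(-z/2)/3


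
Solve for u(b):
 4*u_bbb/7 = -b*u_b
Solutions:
 u(b) = C1 + Integral(C2*airyai(-14^(1/3)*b/2) + C3*airybi(-14^(1/3)*b/2), b)


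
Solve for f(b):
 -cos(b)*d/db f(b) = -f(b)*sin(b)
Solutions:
 f(b) = C1/cos(b)


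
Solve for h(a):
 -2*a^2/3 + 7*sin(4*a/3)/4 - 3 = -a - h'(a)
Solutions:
 h(a) = C1 + 2*a^3/9 - a^2/2 + 3*a + 21*cos(4*a/3)/16


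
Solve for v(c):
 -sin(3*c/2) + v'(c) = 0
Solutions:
 v(c) = C1 - 2*cos(3*c/2)/3


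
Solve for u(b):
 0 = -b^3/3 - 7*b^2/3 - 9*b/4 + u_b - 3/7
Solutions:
 u(b) = C1 + b^4/12 + 7*b^3/9 + 9*b^2/8 + 3*b/7


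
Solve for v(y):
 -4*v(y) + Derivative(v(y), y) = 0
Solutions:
 v(y) = C1*exp(4*y)


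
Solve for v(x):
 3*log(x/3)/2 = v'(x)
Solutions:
 v(x) = C1 + 3*x*log(x)/2 - 3*x*log(3)/2 - 3*x/2


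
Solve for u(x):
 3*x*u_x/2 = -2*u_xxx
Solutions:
 u(x) = C1 + Integral(C2*airyai(-6^(1/3)*x/2) + C3*airybi(-6^(1/3)*x/2), x)


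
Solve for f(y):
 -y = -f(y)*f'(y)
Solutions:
 f(y) = -sqrt(C1 + y^2)
 f(y) = sqrt(C1 + y^2)


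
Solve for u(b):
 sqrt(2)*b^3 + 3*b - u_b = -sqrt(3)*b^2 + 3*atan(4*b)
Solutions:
 u(b) = C1 + sqrt(2)*b^4/4 + sqrt(3)*b^3/3 + 3*b^2/2 - 3*b*atan(4*b) + 3*log(16*b^2 + 1)/8


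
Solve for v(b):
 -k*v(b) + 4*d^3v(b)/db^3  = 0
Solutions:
 v(b) = C1*exp(2^(1/3)*b*k^(1/3)/2) + C2*exp(2^(1/3)*b*k^(1/3)*(-1 + sqrt(3)*I)/4) + C3*exp(-2^(1/3)*b*k^(1/3)*(1 + sqrt(3)*I)/4)


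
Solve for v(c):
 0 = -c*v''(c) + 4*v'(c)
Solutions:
 v(c) = C1 + C2*c^5


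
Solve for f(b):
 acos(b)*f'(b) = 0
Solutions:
 f(b) = C1


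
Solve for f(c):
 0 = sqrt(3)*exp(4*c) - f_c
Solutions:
 f(c) = C1 + sqrt(3)*exp(4*c)/4


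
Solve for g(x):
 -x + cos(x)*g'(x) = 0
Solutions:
 g(x) = C1 + Integral(x/cos(x), x)


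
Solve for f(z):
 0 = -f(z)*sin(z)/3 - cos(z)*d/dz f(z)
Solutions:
 f(z) = C1*cos(z)^(1/3)


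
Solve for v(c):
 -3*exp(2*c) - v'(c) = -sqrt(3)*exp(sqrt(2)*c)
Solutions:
 v(c) = C1 - 3*exp(2*c)/2 + sqrt(6)*exp(sqrt(2)*c)/2


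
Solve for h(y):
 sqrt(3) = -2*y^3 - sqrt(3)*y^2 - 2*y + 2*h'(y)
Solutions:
 h(y) = C1 + y^4/4 + sqrt(3)*y^3/6 + y^2/2 + sqrt(3)*y/2


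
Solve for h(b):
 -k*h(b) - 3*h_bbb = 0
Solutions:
 h(b) = C1*exp(3^(2/3)*b*(-k)^(1/3)/3) + C2*exp(b*(-k)^(1/3)*(-3^(2/3) + 3*3^(1/6)*I)/6) + C3*exp(-b*(-k)^(1/3)*(3^(2/3) + 3*3^(1/6)*I)/6)


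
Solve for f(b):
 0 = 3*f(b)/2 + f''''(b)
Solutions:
 f(b) = (C1*sin(6^(1/4)*b/2) + C2*cos(6^(1/4)*b/2))*exp(-6^(1/4)*b/2) + (C3*sin(6^(1/4)*b/2) + C4*cos(6^(1/4)*b/2))*exp(6^(1/4)*b/2)


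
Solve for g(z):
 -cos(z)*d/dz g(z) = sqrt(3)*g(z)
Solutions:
 g(z) = C1*(sin(z) - 1)^(sqrt(3)/2)/(sin(z) + 1)^(sqrt(3)/2)


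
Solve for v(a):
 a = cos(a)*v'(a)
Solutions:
 v(a) = C1 + Integral(a/cos(a), a)


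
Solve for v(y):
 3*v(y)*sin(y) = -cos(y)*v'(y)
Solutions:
 v(y) = C1*cos(y)^3


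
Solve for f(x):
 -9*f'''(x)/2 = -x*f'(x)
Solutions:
 f(x) = C1 + Integral(C2*airyai(6^(1/3)*x/3) + C3*airybi(6^(1/3)*x/3), x)


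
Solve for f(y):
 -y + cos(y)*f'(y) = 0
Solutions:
 f(y) = C1 + Integral(y/cos(y), y)


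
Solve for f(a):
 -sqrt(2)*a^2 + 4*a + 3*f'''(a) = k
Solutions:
 f(a) = C1 + C2*a + C3*a^2 + sqrt(2)*a^5/180 - a^4/18 + a^3*k/18


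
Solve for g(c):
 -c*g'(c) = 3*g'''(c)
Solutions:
 g(c) = C1 + Integral(C2*airyai(-3^(2/3)*c/3) + C3*airybi(-3^(2/3)*c/3), c)


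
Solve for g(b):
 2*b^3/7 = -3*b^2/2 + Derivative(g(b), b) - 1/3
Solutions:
 g(b) = C1 + b^4/14 + b^3/2 + b/3


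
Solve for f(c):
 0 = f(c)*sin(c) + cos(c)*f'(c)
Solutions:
 f(c) = C1*cos(c)


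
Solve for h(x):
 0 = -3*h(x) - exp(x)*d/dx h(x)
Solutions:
 h(x) = C1*exp(3*exp(-x))


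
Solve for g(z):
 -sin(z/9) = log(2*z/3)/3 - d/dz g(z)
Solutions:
 g(z) = C1 + z*log(z)/3 - z*log(3)/3 - z/3 + z*log(2)/3 - 9*cos(z/9)


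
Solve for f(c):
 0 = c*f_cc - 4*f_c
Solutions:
 f(c) = C1 + C2*c^5


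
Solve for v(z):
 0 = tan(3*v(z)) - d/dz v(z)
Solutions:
 v(z) = -asin(C1*exp(3*z))/3 + pi/3
 v(z) = asin(C1*exp(3*z))/3


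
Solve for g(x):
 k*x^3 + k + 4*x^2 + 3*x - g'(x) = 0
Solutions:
 g(x) = C1 + k*x^4/4 + k*x + 4*x^3/3 + 3*x^2/2


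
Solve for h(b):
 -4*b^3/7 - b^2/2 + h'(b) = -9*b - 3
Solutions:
 h(b) = C1 + b^4/7 + b^3/6 - 9*b^2/2 - 3*b


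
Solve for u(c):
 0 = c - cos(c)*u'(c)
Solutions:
 u(c) = C1 + Integral(c/cos(c), c)


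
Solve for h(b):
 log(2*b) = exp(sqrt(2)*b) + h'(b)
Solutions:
 h(b) = C1 + b*log(b) + b*(-1 + log(2)) - sqrt(2)*exp(sqrt(2)*b)/2


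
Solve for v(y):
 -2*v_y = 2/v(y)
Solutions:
 v(y) = -sqrt(C1 - 2*y)
 v(y) = sqrt(C1 - 2*y)


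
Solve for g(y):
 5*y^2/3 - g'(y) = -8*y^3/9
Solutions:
 g(y) = C1 + 2*y^4/9 + 5*y^3/9
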